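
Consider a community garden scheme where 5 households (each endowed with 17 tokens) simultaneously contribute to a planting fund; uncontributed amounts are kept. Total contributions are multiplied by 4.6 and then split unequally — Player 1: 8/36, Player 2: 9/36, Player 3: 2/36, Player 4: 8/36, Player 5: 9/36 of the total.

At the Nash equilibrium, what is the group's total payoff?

Player j's private return per contributed unit is 4.6 × (j's share). Contributing is weakly dominant for j when that share is at least 1/4.6 = 0.2174, and contributing 0 is dominant otherwise.
The shares above 0.2174 belong to Player 1, Player 2, Player 4 and Player 5, contributing 17 each; the remaining 1 contribute 0. Total contributed: 68.
The planting fund pays out 4.6 × 68 = 312.80 in total (split across the unequal shares, but the aggregate is all that matters for the group sum).
The 1 free-riders keep 17 each, adding 17. Group total = 17 + 312.80 = 329.80.

329.80 tokens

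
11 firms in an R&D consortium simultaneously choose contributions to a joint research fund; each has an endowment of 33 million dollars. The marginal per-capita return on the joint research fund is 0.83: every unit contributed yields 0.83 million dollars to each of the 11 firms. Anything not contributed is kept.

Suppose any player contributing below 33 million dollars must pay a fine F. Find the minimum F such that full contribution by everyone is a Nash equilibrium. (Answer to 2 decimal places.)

5.61 million dollars

Given the others contribute fully, the best deviation is to contribute 0 (any partial contribution still incurs the fine and gives up units whose private return 0.83 is below 1).
Deviating from 33 to 0 saves 33 million dollars but forfeits the deviator's share of the drop in the joint research fund: 0.83 × 33 = 27.39.
So the deviation gain is 33 − 27.39 = 5.61, and the fine must be at least 5.61 million dollars to wipe it out.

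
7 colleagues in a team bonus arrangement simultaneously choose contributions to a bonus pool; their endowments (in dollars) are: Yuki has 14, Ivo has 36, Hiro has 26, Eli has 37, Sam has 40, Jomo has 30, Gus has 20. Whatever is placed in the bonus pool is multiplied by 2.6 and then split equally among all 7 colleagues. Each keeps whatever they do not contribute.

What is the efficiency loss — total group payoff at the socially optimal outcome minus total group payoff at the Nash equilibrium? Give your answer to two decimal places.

324.80 dollars

The private return per contributed unit is 2.6/7 = 0.3714 < 1 for every player regardless of endowment, so the Nash equilibrium is zero contribution and the group total is Σ E_j = 14 + 36 + 26 + 37 + 40 + 30 + 20 = 203.
Each contributed unit returns 2.600 to the group, so the social optimum is full contribution by everyone: group total = 2.600 × 203 = 527.80.
Efficiency loss = (2.600 − 1) × 203 = 324.80.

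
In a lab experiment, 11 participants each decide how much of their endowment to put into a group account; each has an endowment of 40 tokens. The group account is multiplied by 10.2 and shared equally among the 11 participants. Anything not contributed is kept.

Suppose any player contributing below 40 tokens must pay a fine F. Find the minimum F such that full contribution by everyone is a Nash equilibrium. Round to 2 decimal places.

2.91 tokens

Given the others contribute fully, the best deviation is to contribute 0 (any partial contribution still incurs the fine and gives up units whose private return 0.9273 is below 1).
Deviating from 40 to 0 saves 40 tokens but forfeits the deviator's share of the drop in the group account: 10.2/11 × 40 = 37.09.
So the deviation gain is 40 − 37.09 = 2.91, and the fine must be at least 2.91 tokens to wipe it out.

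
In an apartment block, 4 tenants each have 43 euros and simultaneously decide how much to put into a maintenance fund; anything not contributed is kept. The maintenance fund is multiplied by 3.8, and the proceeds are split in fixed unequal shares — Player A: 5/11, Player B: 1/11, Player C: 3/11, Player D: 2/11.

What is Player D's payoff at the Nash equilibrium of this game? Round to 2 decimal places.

A player with share s gets back 3.8·s per unit contributed, so full contribution is dominant for anyone with s > 1/3.8 = 0.2632 and zero contribution is dominant for anyone below.
The shares above 0.2632 belong to Player A and Player C, contributing 43 each; the remaining 2 contribute 0. Total contributed: 86.
Player D keeps 43 and receives 3.8 × 86 × 2/11 = 59.42 from the maintenance fund, for a payoff of 102.42.

102.42 euros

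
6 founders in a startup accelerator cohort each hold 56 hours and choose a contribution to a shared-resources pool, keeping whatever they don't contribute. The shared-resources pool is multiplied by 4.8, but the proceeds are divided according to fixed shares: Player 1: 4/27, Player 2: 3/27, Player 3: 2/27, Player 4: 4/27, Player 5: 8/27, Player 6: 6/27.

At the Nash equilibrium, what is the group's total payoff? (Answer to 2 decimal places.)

761.60 hours

A player with share s gets back 4.8·s per unit contributed, so full contribution is dominant for anyone with s > 1/4.8 = 0.2083 and zero contribution is dominant for anyone below.
The shares above 0.2083 belong to Player 5 and Player 6, contributing 56 each; the remaining 4 contribute 0. Total contributed: 112.
The shared-resources pool pays out 4.8 × 112 = 537.60 in total (split across the unequal shares, but the aggregate is all that matters for the group sum).
The 4 free-riders keep 56 each, adding 224. Group total = 224 + 537.60 = 761.60.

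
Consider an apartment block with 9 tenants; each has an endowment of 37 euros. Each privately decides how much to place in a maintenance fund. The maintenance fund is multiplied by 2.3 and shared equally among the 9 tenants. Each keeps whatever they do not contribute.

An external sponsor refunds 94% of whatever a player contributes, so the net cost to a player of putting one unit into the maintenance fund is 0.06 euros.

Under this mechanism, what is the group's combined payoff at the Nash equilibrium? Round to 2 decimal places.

1078.92 euros

The effective private return per unit is now (2.3/9) / 0.06 = 4.2593 > 1, so every player's dominant strategy flips to full contribution.
At the Nash equilibrium everyone contributes 37. Group total payoff = 9 × (37 × 0.94 + 2.3 × 37) = 1078.92.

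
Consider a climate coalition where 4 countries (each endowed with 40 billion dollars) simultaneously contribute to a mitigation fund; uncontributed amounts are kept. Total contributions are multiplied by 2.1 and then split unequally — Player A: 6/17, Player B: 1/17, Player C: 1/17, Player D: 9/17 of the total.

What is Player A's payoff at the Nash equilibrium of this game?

For player j, contributing a unit is worthwhile iff 2.1 × (j's share) ≥ 1, i.e. iff j's share is at least 0.4762.
Only Player D (9/17) clears that bar, contributing 40; the remaining 3 contribute 0. Total contributed: 40.
Player A keeps 40 and receives 2.1 × 40 × 6/17 = 29.65 from the mitigation fund, for a payoff of 69.65.

69.65 billion dollars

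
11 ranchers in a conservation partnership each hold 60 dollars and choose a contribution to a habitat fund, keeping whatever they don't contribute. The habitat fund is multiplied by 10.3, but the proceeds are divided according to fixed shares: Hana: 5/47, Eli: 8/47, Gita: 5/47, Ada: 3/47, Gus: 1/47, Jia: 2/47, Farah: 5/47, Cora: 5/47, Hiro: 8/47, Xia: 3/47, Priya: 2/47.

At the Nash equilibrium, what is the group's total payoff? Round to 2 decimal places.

4008.00 dollars

Each unit j contributes comes back to j as 10.3 × (j's share), so j prefers to contribute only if that share exceeds 1/10.3 = 0.0971; otherwise keeping the unit dominates.
The shares above 0.0971 belong to Hana, Eli, Gita, Farah, Cora and Hiro, contributing 60 each; the remaining 5 contribute 0. Total contributed: 360.
The habitat fund pays out 10.3 × 360 = 3708.00 in total (split across the unequal shares, but the aggregate is all that matters for the group sum).
The 5 free-riders keep 60 each, adding 300. Group total = 300 + 3708.00 = 4008.00.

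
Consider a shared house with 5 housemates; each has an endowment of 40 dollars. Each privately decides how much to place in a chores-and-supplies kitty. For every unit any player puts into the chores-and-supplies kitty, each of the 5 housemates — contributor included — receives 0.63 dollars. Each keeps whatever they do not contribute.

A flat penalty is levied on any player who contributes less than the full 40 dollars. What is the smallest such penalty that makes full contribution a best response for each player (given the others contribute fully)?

Given the others contribute fully, the best deviation is to contribute 0 (any partial contribution still incurs the fine and gives up units whose private return 0.63 is below 1).
Deviating from 40 to 0 saves 40 dollars but forfeits the deviator's share of the drop in the chores-and-supplies kitty: 0.63 × 40 = 25.20.
So the deviation gain is 40 − 25.20 = 14.80, and the fine must be at least 14.80 dollars to wipe it out.

14.80 dollars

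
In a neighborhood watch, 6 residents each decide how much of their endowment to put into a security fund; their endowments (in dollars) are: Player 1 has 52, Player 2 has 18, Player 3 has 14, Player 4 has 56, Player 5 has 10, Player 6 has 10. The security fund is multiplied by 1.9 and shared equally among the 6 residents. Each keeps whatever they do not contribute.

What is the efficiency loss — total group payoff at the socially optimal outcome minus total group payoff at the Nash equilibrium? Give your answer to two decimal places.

The private return per contributed unit is 1.9/6 = 0.3167 < 1 for every player regardless of endowment, so the Nash equilibrium is zero contribution and the group total is Σ E_j = 52 + 18 + 14 + 56 + 10 + 10 = 160.
Each contributed unit returns 1.900 to the group, so the social optimum is full contribution by everyone: group total = 1.900 × 160 = 304.00.
Efficiency loss = (1.900 − 1) × 160 = 144.00.

144.00 dollars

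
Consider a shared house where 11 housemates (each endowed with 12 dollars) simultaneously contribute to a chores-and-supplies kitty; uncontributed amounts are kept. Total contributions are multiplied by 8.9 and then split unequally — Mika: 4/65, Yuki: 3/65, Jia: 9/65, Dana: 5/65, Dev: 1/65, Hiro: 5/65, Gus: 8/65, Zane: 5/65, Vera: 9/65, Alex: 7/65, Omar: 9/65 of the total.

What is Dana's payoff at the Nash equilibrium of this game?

44.86 dollars

A player with share s gets back 8.9·s per unit contributed, so full contribution is dominant for anyone with s > 1/8.9 = 0.1124 and zero contribution is dominant for anyone below.
Jia, Gus, Vera and Omar are above the threshold, contributing 12 each; the remaining 7 contribute 0. Total contributed: 48.
Dana keeps 12 and receives 8.9 × 48 × 5/65 = 32.86 from the chores-and-supplies kitty, for a payoff of 44.86.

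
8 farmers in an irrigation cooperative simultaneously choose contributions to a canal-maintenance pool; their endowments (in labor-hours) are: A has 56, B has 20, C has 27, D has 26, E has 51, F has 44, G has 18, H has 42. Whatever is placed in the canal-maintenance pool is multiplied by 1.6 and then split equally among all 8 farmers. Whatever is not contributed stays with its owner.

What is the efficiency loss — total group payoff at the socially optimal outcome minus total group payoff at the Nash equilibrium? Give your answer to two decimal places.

170.40 labor-hours

The private return per contributed unit is 1.6/8 = 0.2000 < 1 for every player regardless of endowment, so the Nash equilibrium is zero contribution and the group total is Σ E_j = 56 + 20 + 27 + 26 + 51 + 44 + 18 + 42 = 284.
Each contributed unit returns 1.600 to the group, so the social optimum is full contribution by everyone: group total = 1.600 × 284 = 454.40.
Efficiency loss = (1.600 − 1) × 284 = 170.40.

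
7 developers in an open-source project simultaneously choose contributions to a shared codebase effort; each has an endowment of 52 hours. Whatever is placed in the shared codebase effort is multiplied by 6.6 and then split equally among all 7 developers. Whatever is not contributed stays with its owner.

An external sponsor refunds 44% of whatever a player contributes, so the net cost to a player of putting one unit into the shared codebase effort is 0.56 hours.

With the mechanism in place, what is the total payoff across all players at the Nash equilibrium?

2562.56 hours

With the mechanism, a contributed unit returns (6.6/7) / 0.56 = 1.6837 per unit of net cost to the contributor — now above 1 — so contributing fully is weakly dominant for every player.
At the Nash equilibrium everyone contributes 52. Group total payoff = 7 × (52 × 0.44 + 6.6 × 52) = 2562.56.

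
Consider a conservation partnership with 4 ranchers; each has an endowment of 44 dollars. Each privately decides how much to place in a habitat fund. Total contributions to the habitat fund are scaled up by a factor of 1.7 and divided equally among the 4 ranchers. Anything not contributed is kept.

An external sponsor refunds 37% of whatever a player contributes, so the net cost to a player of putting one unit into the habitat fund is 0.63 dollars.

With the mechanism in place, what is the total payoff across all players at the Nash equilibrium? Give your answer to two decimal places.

With the mechanism, a contributed unit returns (1.7/4) / 0.63 = 0.6746 per unit of net cost — still below 1 — so contributing 0 remains dominant for every player.
Everyone keeps their endowment and the group total is 4 × 44 = 176.

176.00 dollars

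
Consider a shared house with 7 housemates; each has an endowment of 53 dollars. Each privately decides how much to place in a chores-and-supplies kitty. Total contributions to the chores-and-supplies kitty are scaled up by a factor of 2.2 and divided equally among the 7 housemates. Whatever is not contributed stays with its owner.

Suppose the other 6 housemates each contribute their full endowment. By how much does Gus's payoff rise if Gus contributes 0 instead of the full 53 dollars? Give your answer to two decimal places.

36.34 dollars

Switching from a contribution of 53 to 0 lets Gus keep an extra 53 dollars, but lowers the chores-and-supplies kitty by 53, which costs Gus their own share of that drop: 2.2/7 × 53 = 16.66.
Net gain = 53 − 16.66 = 36.34. The private return per contributed unit (0.3143) is below 1, so free-riding is indeed the best response regardless of what the others do.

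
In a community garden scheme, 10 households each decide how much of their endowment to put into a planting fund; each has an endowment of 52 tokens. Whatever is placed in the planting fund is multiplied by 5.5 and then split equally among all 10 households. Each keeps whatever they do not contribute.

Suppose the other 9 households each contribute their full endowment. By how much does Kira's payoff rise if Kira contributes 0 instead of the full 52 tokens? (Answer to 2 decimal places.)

Switching from a contribution of 52 to 0 lets Kira keep an extra 52 tokens, but lowers the planting fund by 52, which costs Kira their own share of that drop: 5.5/10 × 52 = 28.60.
Net gain = 52 − 28.60 = 23.40. The private return per contributed unit (0.5500) is below 1, so free-riding is indeed the best response regardless of what the others do.

23.40 tokens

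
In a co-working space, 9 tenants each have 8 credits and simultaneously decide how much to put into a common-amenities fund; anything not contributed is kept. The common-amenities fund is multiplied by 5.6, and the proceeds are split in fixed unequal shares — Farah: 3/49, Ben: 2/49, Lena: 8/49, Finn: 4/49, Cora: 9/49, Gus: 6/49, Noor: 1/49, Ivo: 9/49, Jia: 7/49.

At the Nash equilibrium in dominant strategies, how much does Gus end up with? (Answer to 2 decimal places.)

Each unit j contributes comes back to j as 5.6 × (j's share), so j prefers to contribute only if that share exceeds 1/5.6 = 0.1786; otherwise keeping the unit dominates.
Cora and Ivo are above the threshold, contributing 8 each; the remaining 7 contribute 0. Total contributed: 16.
Gus keeps 8 and receives 5.6 × 16 × 6/49 = 10.97 from the common-amenities fund, for a payoff of 18.97.

18.97 credits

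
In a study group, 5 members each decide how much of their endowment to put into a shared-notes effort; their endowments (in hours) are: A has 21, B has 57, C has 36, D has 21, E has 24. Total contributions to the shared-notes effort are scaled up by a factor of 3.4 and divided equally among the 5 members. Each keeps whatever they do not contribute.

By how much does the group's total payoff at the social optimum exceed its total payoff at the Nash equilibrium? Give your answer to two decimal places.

381.60 hours

The private return per contributed unit is 3.4/5 = 0.6800 < 1 for every player regardless of endowment, so the Nash equilibrium is zero contribution and the group total is Σ E_j = 21 + 57 + 36 + 21 + 24 = 159.
Each contributed unit returns 3.400 to the group, so the social optimum is full contribution by everyone: group total = 3.400 × 159 = 540.60.
Efficiency loss = (3.400 − 1) × 159 = 381.60.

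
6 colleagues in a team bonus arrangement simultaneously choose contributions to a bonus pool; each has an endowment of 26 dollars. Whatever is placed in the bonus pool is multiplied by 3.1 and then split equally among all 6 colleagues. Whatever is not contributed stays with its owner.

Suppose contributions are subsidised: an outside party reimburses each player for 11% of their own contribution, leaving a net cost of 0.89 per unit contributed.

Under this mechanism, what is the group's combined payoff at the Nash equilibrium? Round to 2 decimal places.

Even with the mechanism, each unit contributed returns only (3.1/6) / 0.89 = 0.5805 per unit of net cost, so contributing nothing is still dominant.
Everyone keeps their endowment and the group total is 6 × 26 = 156.

156.00 dollars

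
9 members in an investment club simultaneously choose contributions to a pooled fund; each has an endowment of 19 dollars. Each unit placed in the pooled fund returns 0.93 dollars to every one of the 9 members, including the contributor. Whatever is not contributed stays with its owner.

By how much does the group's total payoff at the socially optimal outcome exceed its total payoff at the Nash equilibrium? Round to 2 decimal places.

The private return per contributed unit is 0.93 < 1, so contributing 0 is dominant for every player. At the Nash equilibrium everyone keeps their 19, and the group total is 9 × 19 = 171.
Each contributed unit returns 8.370 to the group as a whole (0.93 to each of 9 players), which exceeds 1, so the social optimum is full contribution: group total = 8.370 × 171 = 1431.27.
Efficiency loss = 1431.27 − 171 = 1260.27.

1260.27 dollars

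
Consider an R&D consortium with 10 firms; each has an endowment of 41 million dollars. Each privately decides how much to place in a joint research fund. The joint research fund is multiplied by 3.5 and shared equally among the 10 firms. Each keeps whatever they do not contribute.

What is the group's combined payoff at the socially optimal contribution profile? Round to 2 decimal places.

1435.00 million dollars

Each contributed unit returns 3.500 to the group as a whole (0.3500 to each of 10 players), which exceeds 1, so the social optimum is full contribution: group total = 3.500 × 410 = 1435.00.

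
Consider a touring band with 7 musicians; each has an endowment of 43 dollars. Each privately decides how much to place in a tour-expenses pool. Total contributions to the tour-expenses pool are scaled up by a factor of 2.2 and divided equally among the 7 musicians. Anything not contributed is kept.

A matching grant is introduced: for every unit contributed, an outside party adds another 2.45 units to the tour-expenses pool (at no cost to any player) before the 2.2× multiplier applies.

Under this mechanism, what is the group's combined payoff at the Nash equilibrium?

2284.59 dollars

Under the mechanism each unit contributed yields 2.2 × 3.45 / 7 = 1.0843 back to its contributor per unit of net cost, which exceeds 1, making full contribution the dominant choice for everyone.
At the Nash equilibrium everyone contributes 43. Group total payoff = 2.2 × 3.45 × 301 = 2284.59.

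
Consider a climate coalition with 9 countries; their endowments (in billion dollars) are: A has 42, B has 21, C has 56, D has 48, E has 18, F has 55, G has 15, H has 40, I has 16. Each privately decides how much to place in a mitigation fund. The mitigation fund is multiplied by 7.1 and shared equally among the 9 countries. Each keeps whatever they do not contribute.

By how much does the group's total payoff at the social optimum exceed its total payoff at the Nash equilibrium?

The private return per contributed unit is 7.1/9 = 0.7889 < 1 for every player regardless of endowment, so the Nash equilibrium is zero contribution and the group total is Σ E_j = 42 + 21 + 56 + 48 + 18 + 55 + 15 + 40 + 16 = 311.
Each contributed unit returns 7.100 to the group, so the social optimum is full contribution by everyone: group total = 7.100 × 311 = 2208.10.
Efficiency loss = (7.100 − 1) × 311 = 1897.10.

1897.10 billion dollars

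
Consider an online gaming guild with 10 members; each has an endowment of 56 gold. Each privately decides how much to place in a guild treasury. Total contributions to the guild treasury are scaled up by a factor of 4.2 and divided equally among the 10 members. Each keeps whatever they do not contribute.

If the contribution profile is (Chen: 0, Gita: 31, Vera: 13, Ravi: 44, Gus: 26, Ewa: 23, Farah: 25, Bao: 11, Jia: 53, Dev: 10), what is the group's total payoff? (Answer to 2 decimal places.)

1315.20 gold

Total contributed: 0 + 31 + 13 + 44 + 26 + 23 + 25 + 11 + 53 + 10 = 236; total kept: 10 × 56 − 236 = 324.
The guild treasury pays out 4.2 × 236 = 991.20 in aggregate.
Group total = 324 + 991.20 = 1315.20.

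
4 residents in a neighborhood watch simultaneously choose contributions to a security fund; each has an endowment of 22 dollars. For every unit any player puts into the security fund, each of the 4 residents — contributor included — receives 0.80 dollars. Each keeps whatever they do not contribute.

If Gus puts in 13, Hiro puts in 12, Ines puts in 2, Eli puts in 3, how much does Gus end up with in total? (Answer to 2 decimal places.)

33.00 dollars

Total contributed: 13 + 12 + 2 + 3 = 30.
Each receives 0.80 × 30 = 24.00 from the security fund.
Gus keeps 22 − 13 = 9, so Gus's payoff is 9 + 24.00 = 33.00.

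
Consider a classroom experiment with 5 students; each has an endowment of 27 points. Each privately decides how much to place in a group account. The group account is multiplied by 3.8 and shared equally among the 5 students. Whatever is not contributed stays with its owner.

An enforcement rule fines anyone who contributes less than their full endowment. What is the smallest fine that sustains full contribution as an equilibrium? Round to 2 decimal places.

6.48 points

Given the others contribute fully, the best deviation is to contribute 0 (any partial contribution still incurs the fine and gives up units whose private return 0.7600 is below 1).
Deviating from 27 to 0 saves 27 points but forfeits the deviator's share of the drop in the group account: 3.8/5 × 27 = 20.52.
So the deviation gain is 27 − 20.52 = 6.48, and the fine must be at least 6.48 points to wipe it out.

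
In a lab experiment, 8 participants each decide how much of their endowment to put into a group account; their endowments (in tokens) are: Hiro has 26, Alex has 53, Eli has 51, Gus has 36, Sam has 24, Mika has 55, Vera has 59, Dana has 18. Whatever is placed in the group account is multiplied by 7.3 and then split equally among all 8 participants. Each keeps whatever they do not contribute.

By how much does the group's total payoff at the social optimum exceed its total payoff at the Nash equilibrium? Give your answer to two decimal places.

2028.60 tokens

The private return per contributed unit is 7.3/8 = 0.9125 < 1 for every player regardless of endowment, so the Nash equilibrium is zero contribution and the group total is Σ E_j = 26 + 53 + 51 + 36 + 24 + 55 + 59 + 18 = 322.
Each contributed unit returns 7.300 to the group, so the social optimum is full contribution by everyone: group total = 7.300 × 322 = 2350.60.
Efficiency loss = (7.300 − 1) × 322 = 2028.60.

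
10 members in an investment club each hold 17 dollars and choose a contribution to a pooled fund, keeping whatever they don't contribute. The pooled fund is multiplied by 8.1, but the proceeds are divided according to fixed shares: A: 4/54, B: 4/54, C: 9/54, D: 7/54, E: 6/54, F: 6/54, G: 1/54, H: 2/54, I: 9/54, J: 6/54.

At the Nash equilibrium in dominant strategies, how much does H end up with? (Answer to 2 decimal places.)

32.30 dollars

A player with share s gets back 8.1·s per unit contributed, so full contribution is dominant for anyone with s > 1/8.1 = 0.1235 and zero contribution is dominant for anyone below.
C, D and I are above the threshold, contributing 17 each; the remaining 7 contribute 0. Total contributed: 51.
H keeps 17 and receives 8.1 × 51 × 2/54 = 15.30 from the pooled fund, for a payoff of 32.30.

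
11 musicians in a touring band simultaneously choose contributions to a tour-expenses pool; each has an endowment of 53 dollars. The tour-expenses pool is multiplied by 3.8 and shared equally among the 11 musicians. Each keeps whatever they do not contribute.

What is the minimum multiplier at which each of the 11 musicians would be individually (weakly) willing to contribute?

11

A contributed unit returns (multiplier)/11 to its contributor.
This reaches 1 exactly when the multiplier is 11.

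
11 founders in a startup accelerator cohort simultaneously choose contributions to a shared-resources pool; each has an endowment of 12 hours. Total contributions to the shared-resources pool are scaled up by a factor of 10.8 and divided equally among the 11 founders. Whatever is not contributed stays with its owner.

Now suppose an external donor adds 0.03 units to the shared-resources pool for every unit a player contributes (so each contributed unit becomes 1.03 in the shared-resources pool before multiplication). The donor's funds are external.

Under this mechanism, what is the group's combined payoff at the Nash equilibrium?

1468.37 hours

Under the mechanism each unit contributed yields 10.8 × 1.03 / 11 = 1.0113 back to its contributor per unit of net cost, which exceeds 1, making full contribution the dominant choice for everyone.
At the Nash equilibrium everyone contributes 12. Group total payoff = 10.8 × 1.03 × 132 = 1468.37.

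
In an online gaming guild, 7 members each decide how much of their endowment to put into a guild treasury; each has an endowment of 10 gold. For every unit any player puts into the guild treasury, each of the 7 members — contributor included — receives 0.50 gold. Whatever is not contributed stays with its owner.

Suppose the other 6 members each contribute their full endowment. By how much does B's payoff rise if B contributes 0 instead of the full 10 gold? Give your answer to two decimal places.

Switching from a contribution of 10 to 0 lets B keep an extra 10 gold, but lowers the guild treasury by 10, which costs B their own share of that drop: 0.50 × 10 = 5.00.
Net gain = 10 − 5.00 = 5.00. The private return per contributed unit (0.50) is below 1, so free-riding is indeed the best response regardless of what the others do.

5.00 gold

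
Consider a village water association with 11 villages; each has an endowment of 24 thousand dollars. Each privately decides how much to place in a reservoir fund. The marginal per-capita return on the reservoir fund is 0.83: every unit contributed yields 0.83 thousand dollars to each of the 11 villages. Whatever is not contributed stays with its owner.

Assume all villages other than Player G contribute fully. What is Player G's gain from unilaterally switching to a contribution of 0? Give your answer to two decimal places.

4.08 thousand dollars

Switching from a contribution of 24 to 0 lets Player G keep an extra 24 thousand dollars, but lowers the reservoir fund by 24, which costs Player G their own share of that drop: 0.83 × 24 = 19.92.
Net gain = 24 − 19.92 = 4.08. The private return per contributed unit (0.83) is below 1, so free-riding is indeed the best response regardless of what the others do.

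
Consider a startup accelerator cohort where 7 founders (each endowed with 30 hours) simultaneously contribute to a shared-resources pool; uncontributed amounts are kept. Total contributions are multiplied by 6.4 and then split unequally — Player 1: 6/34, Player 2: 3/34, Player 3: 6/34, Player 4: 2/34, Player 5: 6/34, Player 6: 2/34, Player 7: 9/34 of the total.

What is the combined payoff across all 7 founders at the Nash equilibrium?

A player with share s gets back 6.4·s per unit contributed, so full contribution is dominant for anyone with s > 1/6.4 = 0.1563 and zero contribution is dominant for anyone below.
The shares above 0.1563 belong to Player 1, Player 3, Player 5 and Player 7, contributing 30 each; the remaining 3 contribute 0. Total contributed: 120.
The shared-resources pool pays out 6.4 × 120 = 768.00 in total (split across the unequal shares, but the aggregate is all that matters for the group sum).
The 3 free-riders keep 30 each, adding 90. Group total = 90 + 768.00 = 858.00.

858.00 hours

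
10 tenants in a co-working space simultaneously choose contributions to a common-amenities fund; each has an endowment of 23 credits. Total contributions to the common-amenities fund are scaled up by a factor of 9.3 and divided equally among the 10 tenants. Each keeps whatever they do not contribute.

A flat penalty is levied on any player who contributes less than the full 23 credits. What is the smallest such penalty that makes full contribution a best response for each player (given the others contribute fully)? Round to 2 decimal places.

1.61 credits

Given the others contribute fully, the best deviation is to contribute 0 (any partial contribution still incurs the fine and gives up units whose private return 0.9300 is below 1).
Deviating from 23 to 0 saves 23 credits but forfeits the deviator's share of the drop in the common-amenities fund: 9.3/10 × 23 = 21.39.
So the deviation gain is 23 − 21.39 = 1.61, and the fine must be at least 1.61 credits to wipe it out.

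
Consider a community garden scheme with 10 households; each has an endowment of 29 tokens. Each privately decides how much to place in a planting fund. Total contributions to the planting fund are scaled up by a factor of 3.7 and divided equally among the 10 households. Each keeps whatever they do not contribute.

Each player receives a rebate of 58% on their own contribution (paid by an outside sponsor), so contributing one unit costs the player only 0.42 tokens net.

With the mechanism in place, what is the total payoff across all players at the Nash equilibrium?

With the mechanism, a contributed unit returns (3.7/10) / 0.42 = 0.8810 per unit of net cost — still below 1 — so contributing 0 remains dominant for every player.
Everyone keeps their endowment and the group total is 10 × 29 = 290.

290.00 tokens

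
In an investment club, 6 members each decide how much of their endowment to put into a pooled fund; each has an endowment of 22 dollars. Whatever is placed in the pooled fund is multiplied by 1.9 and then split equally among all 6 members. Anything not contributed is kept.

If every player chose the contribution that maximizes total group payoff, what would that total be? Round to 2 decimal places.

Each contributed unit returns 1.900 to the group as a whole (0.3167 to each of 6 players), which exceeds 1, so the social optimum is full contribution: group total = 1.900 × 132 = 250.80.

250.80 dollars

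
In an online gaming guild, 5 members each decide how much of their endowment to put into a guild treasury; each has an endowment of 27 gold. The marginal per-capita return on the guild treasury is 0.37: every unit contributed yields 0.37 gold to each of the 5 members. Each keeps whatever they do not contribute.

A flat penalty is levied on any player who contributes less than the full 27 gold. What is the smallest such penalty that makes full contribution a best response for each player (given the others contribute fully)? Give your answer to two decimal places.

17.01 gold

Given the others contribute fully, the best deviation is to contribute 0 (any partial contribution still incurs the fine and gives up units whose private return 0.37 is below 1).
Deviating from 27 to 0 saves 27 gold but forfeits the deviator's share of the drop in the guild treasury: 0.37 × 27 = 9.99.
So the deviation gain is 27 − 9.99 = 17.01, and the fine must be at least 17.01 gold to wipe it out.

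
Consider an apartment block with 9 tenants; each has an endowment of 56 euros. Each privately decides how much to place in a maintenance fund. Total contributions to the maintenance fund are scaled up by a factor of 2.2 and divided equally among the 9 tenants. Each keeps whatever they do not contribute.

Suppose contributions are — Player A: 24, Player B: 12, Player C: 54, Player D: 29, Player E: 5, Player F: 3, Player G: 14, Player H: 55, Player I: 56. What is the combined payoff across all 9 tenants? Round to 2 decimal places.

Total contributed: 24 + 12 + 54 + 29 + 5 + 3 + 14 + 55 + 56 = 252; total kept: 9 × 56 − 252 = 252.
The maintenance fund pays out 2.2 × 252 = 554.40 in aggregate.
Group total = 252 + 554.40 = 806.40.

806.40 euros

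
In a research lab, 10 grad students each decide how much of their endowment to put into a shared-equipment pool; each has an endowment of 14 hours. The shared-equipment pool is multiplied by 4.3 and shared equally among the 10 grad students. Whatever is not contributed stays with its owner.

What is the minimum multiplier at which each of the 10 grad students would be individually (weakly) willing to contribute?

A contributed unit returns (multiplier)/10 to its contributor.
This reaches 1 exactly when the multiplier is 10.

10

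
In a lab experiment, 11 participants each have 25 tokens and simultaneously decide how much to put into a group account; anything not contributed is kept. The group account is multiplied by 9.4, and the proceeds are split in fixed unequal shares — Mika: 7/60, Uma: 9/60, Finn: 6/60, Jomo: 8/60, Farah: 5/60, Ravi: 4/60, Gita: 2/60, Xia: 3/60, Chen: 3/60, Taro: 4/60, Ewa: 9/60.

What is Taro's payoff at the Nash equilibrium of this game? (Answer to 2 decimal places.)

Each unit j contributes comes back to j as 9.4 × (j's share), so j prefers to contribute only if that share exceeds 1/9.4 = 0.1064; otherwise keeping the unit dominates.
The shares above 0.1064 belong to Mika, Uma, Jomo and Ewa, contributing 25 each; the remaining 7 contribute 0. Total contributed: 100.
Taro keeps 25 and receives 9.4 × 100 × 4/60 = 62.67 from the group account, for a payoff of 87.67.

87.67 tokens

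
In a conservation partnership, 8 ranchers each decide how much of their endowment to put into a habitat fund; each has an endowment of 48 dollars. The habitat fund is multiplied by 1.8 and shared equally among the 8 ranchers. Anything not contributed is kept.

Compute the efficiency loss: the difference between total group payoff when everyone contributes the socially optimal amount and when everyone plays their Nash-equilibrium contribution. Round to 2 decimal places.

307.20 dollars

Each contributed unit returns 1.8/8 = 0.2250 to its contributor — below 1 — so contributing 0 is dominant for every player. At the Nash equilibrium everyone keeps their 48, and the group total is 8 × 48 = 384.
Each contributed unit returns 1.800 to the group as a whole (0.2250 to each of 8 players), which exceeds 1, so the social optimum is full contribution: group total = 1.800 × 384 = 691.20.
Efficiency loss = 691.20 − 384 = 307.20.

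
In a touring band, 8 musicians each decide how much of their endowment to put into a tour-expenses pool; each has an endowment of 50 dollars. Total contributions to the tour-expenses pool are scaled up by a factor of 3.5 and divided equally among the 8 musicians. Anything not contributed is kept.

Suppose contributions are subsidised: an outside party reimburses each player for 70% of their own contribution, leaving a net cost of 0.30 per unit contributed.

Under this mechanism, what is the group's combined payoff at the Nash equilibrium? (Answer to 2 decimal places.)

Under the mechanism each unit contributed yields (3.5/8) / 0.30 = 1.4583 back to its contributor per unit of net cost, which exceeds 1, making full contribution the dominant choice for everyone.
At the Nash equilibrium everyone contributes 50. Group total payoff = 8 × (50 × 0.70 + 3.5 × 50) = 1680.00.

1680.00 dollars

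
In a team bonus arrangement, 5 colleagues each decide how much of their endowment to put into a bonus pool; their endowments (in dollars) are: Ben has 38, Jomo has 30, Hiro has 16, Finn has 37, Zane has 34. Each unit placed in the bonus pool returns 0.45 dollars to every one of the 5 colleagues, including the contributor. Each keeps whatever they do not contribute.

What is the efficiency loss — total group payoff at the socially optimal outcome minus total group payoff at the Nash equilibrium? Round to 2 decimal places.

The private return per contributed unit is 0.45 < 1 for everyone, so the Nash equilibrium is zero contribution and the group total is Σ E_j = 38 + 30 + 16 + 37 + 34 = 155.
Each contributed unit returns 2.250 to the group, so the social optimum is full contribution by everyone: group total = 2.250 × 155 = 348.75.
Efficiency loss = (2.250 − 1) × 155 = 193.75.

193.75 dollars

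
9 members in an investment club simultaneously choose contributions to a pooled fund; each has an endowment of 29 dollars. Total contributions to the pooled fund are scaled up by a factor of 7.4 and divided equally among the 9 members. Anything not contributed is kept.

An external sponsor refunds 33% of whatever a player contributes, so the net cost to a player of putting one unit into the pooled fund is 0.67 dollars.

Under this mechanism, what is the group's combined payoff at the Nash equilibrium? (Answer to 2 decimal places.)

2017.53 dollars

With the mechanism, a contributed unit returns (7.4/9) / 0.67 = 1.2272 per unit of net cost to the contributor — now above 1 — so contributing fully is weakly dominant for every player.
So the Nash equilibrium is full contribution by all 9; the group earns 9 × (29 × 0.33 + 7.4 × 29) = 2017.53.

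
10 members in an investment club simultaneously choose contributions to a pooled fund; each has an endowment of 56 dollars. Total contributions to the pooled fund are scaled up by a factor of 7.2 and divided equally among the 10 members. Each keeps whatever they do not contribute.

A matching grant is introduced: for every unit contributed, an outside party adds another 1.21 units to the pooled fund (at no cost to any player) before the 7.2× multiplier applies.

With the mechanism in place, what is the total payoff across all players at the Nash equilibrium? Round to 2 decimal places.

With the mechanism, a contributed unit returns 7.2 × 2.21 / 10 = 1.5912 per unit of net cost to the contributor — now above 1 — so contributing fully is weakly dominant for every player.
So the Nash equilibrium is full contribution by all 10; the group earns 7.2 × 2.21 × 560 = 8910.72.

8910.72 dollars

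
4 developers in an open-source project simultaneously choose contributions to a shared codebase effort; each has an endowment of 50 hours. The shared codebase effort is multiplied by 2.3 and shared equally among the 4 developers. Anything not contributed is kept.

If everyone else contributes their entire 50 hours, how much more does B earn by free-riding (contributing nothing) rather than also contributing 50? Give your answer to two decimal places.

Switching from a contribution of 50 to 0 lets B keep an extra 50 hours, but lowers the shared codebase effort by 50, which costs B their own share of that drop: 2.3/4 × 50 = 28.75.
Net gain = 50 − 28.75 = 21.25. The private return per contributed unit (0.5750) is below 1, so free-riding is indeed the best response regardless of what the others do.

21.25 hours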